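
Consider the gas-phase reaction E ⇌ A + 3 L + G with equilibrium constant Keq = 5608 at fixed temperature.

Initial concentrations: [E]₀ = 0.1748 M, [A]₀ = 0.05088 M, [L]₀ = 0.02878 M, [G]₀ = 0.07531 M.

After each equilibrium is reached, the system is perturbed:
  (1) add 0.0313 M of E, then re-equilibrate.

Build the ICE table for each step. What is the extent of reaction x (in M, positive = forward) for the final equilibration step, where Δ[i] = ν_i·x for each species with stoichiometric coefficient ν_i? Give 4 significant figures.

x = 0.0313 M

Q₀ = 5.2255e-07 vs Keq = 5608 ⇒ Q<K, forward
Step 1:
                   E          A          L          G
  init        0.1748    0.05088    0.02878    0.07531
  Δ          -0.1748     0.1748     0.5244     0.1748
  eq      1.7037e-06     0.2257     0.5532     0.2501
  solve Keq expr → x = 0.1748; check Q = 5608
Then add 0.0313 M of E.
Step 2:
                   E          A          L          G
  init        0.0313     0.2257     0.5532     0.2501
  Δ          -0.0313     0.0313    0.09389     0.0313
  eq      3.4936e-06      0.257     0.6471     0.2814
  solve Keq expr → x = 0.0313; check Q = 5608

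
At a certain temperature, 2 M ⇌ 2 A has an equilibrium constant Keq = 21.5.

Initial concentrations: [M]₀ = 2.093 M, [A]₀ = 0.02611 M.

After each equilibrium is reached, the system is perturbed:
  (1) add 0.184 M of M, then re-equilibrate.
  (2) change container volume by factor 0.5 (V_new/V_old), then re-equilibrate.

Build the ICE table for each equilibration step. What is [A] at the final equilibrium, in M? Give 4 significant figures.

Q₀ = 1.5562e-04 vs Keq = 21.5 ⇒ Q<K, forward
Step 1:
                   M          A
  Initial      2.093    0.02611
  Change      -1.717      1.717
  Equil       0.3759      1.743
  solve Keq expr → x = 0.8585; check Q = 21.5
Then add 0.184 M of M.
Step 2:
                   M          A
  Initial     0.5599      1.743
  Change     -0.1514     0.1514
  Equil       0.4086      1.895
  solve Keq expr → x = 0.07568; check Q = 21.5
Then change container volume by factor 0.5 (V_new/V_old).
Step 3:
                   M          A
  Initial     0.8172      3.789
  Change           0          0
  Equil       0.8172      3.789
  solve Keq expr → x = 0; check Q = 21.5

[A]_eq = 3.789 M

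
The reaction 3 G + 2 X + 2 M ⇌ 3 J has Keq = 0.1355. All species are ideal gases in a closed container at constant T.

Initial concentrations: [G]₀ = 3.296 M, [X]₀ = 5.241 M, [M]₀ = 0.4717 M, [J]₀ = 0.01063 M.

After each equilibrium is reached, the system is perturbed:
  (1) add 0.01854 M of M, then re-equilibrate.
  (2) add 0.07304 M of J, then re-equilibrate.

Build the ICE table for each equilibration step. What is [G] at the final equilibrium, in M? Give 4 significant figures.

[G]_eq = 2.675 M

Q₀ = 5.4888e-09 vs Keq = 0.1355 ⇒ Q<K, forward
Step 1:
                    G           X           M           J
  init          3.296       5.241      0.4717     0.01063
  Δ            -0.613     -0.4087     -0.4087       0.613
  eq            2.683       4.832     0.06301      0.6237
  solve Keq expr → x = 0.2043; check Q = 0.1355
Then add 0.01854 M of M.
Step 2:
                    G           X           M           J
  init          2.683       4.832     0.08155      0.6237
  Δ           -0.0214    -0.01427    -0.01427      0.0214
  eq            2.662       4.818     0.06728      0.6451
  solve Keq expr → x = 0.007135; check Q = 0.1355
Then add 0.07304 M of J.
Step 3:
                    G           X           M           J
  init          2.662       4.818     0.06728      0.7181
  Δ           0.01328    0.008851    0.008851    -0.01328
  eq            2.675       4.827     0.07613      0.7048
  solve Keq expr → x = -0.004426; check Q = 0.1355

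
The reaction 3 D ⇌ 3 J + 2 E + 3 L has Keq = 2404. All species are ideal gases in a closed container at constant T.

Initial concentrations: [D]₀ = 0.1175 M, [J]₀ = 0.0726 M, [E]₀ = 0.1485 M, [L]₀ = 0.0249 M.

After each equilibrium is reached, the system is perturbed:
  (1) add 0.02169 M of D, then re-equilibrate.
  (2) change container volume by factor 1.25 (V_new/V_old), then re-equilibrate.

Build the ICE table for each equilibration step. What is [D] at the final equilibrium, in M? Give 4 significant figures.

[D]_eq = 5.4975e-04 M

Q₀ = 8.0306e-08 vs Keq = 2404 ⇒ Q<K, forward
Step 1:
                    D           J           E           L
  init         0.1175      0.0726      0.1485      0.0249
  Δ           -0.1168      0.1168     0.07784      0.1168
  eq       7.4366e-04      0.1894      0.2263      0.1417
  solve Keq expr → x = 0.03892; check Q = 2404
Then add 0.02169 M of D.
Step 2:
                    D           J           E           L
  init        0.02243      0.1894      0.2263      0.1417
  Δ          -0.02144     0.02144     0.01429     0.02144
  eq       9.9289e-04      0.2108      0.2406      0.1631
  solve Keq expr → x = 0.007147; check Q = 2404
Then change container volume by factor 1.25 (V_new/V_old).
Step 3:
                    D           J           E           L
  init     7.9431e-04      0.1686      0.1925      0.1305
  Δ       -2.4457e-04  2.4457e-04  1.6304e-04  2.4457e-04
  eq       5.4975e-04      0.1689      0.1927      0.1307
  solve Keq expr → x = 8.1522e-05; check Q = 2404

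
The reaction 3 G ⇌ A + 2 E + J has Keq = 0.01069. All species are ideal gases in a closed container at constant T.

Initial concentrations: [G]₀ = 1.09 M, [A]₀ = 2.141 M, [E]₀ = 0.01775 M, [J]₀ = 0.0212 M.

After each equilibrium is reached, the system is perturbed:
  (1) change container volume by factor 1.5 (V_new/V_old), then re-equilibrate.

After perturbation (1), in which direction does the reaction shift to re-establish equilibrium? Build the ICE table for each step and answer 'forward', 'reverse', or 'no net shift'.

Direction: forward

Q₀ = 1.1043e-05 vs Keq = 0.01069 ⇒ Q<K, forward
Step 1:
                  G         A         E         J
  Initial      1.09     2.141   0.01775    0.0212
  Change    -0.2346    0.0782    0.1564    0.0782
  Equil      0.8554     2.219    0.1742    0.0994
  solve Keq expr → x = 0.0782; check Q = 0.01069
Then change container volume by factor 1.5 (V_new/V_old).
Step 2:
                  G         A         E         J
  Initial    0.5703     1.479    0.1161   0.06627
  Change   -0.01906  0.006352    0.0127  0.006352
  Equil      0.5512     1.486    0.1288   0.07262
  solve Keq expr → x = 0.006352; check Q = 0.01069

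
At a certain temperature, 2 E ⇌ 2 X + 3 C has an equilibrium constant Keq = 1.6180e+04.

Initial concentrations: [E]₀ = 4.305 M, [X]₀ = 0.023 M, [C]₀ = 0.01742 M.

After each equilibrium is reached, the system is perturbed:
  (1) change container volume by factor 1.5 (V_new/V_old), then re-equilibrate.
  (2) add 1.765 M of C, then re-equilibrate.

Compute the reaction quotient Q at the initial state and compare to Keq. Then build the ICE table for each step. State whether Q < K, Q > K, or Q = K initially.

Q₀ = 1.5089e-10 vs Keq = 1.6180e+04 ⇒ Q<K, forward
Step 1:
                  E         X         C
  I           4.305     0.023   0.01742
  C          -3.874     3.874     5.811
  E          0.4311     3.897     5.828
  solve Keq expr → x = 1.937; check Q = 1.6180e+04
Then change container volume by factor 1.5 (V_new/V_old).
Step 2:
                  E         X         C
  I          0.2874     2.598     3.886
  C         -0.1133    0.1133      0.17
  E          0.1741     2.711     4.055
  solve Keq expr → x = 0.05665; check Q = 1.6180e+04
Then add 1.765 M of C.
Step 3:
                  E         X         C
  I          0.1741     2.711      5.82
  C          0.1026   -0.1026   -0.1538
  E          0.2766     2.609     5.667
  solve Keq expr → x = -0.05128; check Q = 1.6180e+04

Q₀ = 1.5089e-10; Q < K (proceeds forward)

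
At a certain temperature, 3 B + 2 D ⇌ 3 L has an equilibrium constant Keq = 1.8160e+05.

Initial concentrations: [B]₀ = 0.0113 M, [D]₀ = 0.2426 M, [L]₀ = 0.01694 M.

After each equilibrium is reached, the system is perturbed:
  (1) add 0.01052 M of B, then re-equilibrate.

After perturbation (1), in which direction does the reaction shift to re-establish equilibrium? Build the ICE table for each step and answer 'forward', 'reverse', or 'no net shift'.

Direction: forward

Q₀ = 57.24 vs Keq = 1.8160e+05 ⇒ Q<K, forward
Step 1:
                  B         D         L
  I          0.0113    0.2426   0.01694
  C        -0.01005 -0.006701   0.01005
  E        0.001248    0.2359   0.02699
  solve Keq expr → x = 0.003351; check Q = 1.8160e+05
Then add 0.01052 M of B.
Step 2:
                  B         D         L
  I         0.01177    0.2359   0.02699
  C        -0.01002 -0.006682   0.01002
  E        0.001745    0.2292   0.03701
  solve Keq expr → x = 0.003341; check Q = 1.8160e+05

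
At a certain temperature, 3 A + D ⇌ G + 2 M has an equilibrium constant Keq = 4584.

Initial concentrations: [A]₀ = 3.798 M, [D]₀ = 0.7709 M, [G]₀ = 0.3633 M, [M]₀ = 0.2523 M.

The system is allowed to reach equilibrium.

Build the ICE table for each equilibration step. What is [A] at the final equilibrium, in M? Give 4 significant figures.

Q₀ = 5.4757e-04 vs Keq = 4584 ⇒ Q<K, forward
Step 1:
                   A          D          G          M
  I            3.798     0.7709     0.3633     0.2523
  C           -2.312    -0.7707     0.7707      1.541
  E            1.486 2.4251e-04      1.134      1.794
  solve Keq expr → x = 0.7707; check Q = 4584

[A]_eq = 1.486 M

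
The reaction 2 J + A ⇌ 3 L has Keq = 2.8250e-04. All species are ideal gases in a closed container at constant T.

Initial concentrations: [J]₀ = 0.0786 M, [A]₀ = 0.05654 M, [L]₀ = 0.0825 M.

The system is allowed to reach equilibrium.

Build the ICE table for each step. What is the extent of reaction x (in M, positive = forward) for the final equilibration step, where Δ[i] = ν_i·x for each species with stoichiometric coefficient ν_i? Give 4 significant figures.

x = -0.02508 M

Q₀ = 1.608 vs Keq = 2.8250e-04 ⇒ Q>K, reverse
Step 1:
                    J           A           L
  Initial      0.0786     0.05654      0.0825
  Change      0.05016     0.02508    -0.07524
  Equil        0.1288     0.08162    0.007258
  solve Keq expr → x = -0.02508; check Q = 2.8250e-04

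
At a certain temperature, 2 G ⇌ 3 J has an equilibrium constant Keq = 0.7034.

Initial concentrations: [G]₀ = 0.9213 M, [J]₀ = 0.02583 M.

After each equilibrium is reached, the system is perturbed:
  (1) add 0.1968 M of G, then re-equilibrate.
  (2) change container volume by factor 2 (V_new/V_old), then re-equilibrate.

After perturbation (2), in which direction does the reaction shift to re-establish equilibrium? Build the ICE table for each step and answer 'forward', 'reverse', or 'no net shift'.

Q₀ = 2.0304e-05 vs Keq = 0.7034 ⇒ Q<K, forward
Step 1:
                    G           J
  I            0.9213     0.02583
  C           -0.3777      0.5665
  E            0.5436      0.5924
  solve Keq expr → x = 0.1888; check Q = 0.7034
Then add 0.1968 M of G.
Step 2:
                    G           J
  I            0.7404      0.5924
  C          -0.06258     0.09388
  E            0.6778      0.6862
  solve Keq expr → x = 0.03129; check Q = 0.7034
Then change container volume by factor 2 (V_new/V_old).
Step 3:
                    G           J
  I            0.3389      0.3431
  C          -0.03768     0.05652
  E            0.3012      0.3996
  solve Keq expr → x = 0.01884; check Q = 0.7034

Direction: forward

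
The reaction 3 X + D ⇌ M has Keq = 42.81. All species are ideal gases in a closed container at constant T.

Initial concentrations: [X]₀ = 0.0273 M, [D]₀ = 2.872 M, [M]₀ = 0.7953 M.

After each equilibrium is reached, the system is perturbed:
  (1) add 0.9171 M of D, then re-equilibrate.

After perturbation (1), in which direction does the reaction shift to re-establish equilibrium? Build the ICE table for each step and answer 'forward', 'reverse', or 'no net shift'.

Direction: forward

Q₀ = 1.3610e+04 vs Keq = 42.81 ⇒ Q>K, reverse
Step 1:
                   X          D          M
  init        0.0273      2.872     0.7953
  Δ           0.1539    0.05129   -0.05129
  eq          0.1812      2.923      0.744
  solve Keq expr → x = -0.05129; check Q = 42.81
Then add 0.9171 M of D.
Step 2:
                   X          D          M
  init        0.1812       3.84      0.744
  Δ          -0.0153    -0.0051     0.0051
  eq          0.1659      3.835     0.7491
  solve Keq expr → x = 0.0051; check Q = 42.81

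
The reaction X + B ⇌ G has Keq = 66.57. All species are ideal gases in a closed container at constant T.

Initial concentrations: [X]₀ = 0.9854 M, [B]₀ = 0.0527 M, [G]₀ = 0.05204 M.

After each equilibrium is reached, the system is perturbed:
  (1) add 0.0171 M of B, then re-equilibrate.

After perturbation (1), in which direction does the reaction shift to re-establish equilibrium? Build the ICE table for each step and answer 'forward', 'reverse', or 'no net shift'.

Q₀ = 1.002 vs Keq = 66.57 ⇒ Q<K, forward
Step 1:
                    X           B           G
  I            0.9854      0.0527     0.05204
  C          -0.05104    -0.05104     0.05104
  E            0.9344    0.001657      0.1031
  solve Keq expr → x = 0.05104; check Q = 66.57
Then add 0.0171 M of B.
Step 2:
                    X           B           G
  I            0.9344     0.01876      0.1031
  C          -0.01679    -0.01679     0.01679
  E            0.9176    0.001963      0.1199
  solve Keq expr → x = 0.01679; check Q = 66.57

Direction: forward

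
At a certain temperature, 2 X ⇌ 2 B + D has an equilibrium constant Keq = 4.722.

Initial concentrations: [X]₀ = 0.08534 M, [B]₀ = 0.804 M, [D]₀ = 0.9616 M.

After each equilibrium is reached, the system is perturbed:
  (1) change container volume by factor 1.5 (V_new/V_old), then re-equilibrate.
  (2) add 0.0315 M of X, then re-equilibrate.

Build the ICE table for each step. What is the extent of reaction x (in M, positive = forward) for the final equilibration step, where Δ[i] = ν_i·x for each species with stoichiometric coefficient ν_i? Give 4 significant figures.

x = 0.01107 M

Q₀ = 85.35 vs Keq = 4.722 ⇒ Q>K, reverse
Step 1:
                  X         B         D
  I         0.08534     0.804    0.9616
  C          0.1818   -0.1818  -0.09091
  E          0.2672    0.6222    0.8707
  solve Keq expr → x = -0.09091; check Q = 4.722
Then change container volume by factor 1.5 (V_new/V_old).
Step 2:
                  X         B         D
  I          0.1781    0.4148    0.5805
  C        -0.02308   0.02308   0.01154
  E           0.155    0.4379     0.592
  solve Keq expr → x = 0.01154; check Q = 4.722
Then add 0.0315 M of X.
Step 3:
                  X         B         D
  I          0.1865    0.4379     0.592
  C        -0.02214   0.02214   0.01107
  E          0.1644      0.46    0.6031
  solve Keq expr → x = 0.01107; check Q = 4.722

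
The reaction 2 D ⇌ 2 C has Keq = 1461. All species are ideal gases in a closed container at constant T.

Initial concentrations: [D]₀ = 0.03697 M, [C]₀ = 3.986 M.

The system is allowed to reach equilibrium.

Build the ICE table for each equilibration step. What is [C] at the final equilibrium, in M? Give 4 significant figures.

Q₀ = 1.1625e+04 vs Keq = 1461 ⇒ Q>K, reverse
Step 1:
                   D          C
  I          0.03697      3.986
  C           0.0656    -0.0656
  E           0.1026       3.92
  solve Keq expr → x = -0.0328; check Q = 1461

[C]_eq = 3.92 M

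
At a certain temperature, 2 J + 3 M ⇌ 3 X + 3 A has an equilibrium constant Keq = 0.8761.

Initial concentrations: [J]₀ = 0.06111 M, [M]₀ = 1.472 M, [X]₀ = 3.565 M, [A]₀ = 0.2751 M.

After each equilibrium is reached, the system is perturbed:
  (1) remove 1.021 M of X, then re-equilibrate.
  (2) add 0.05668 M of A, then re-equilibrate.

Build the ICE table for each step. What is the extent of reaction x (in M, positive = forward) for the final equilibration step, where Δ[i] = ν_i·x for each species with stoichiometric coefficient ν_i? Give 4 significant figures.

x = -0.011 M

Q₀ = 79.2 vs Keq = 0.8761 ⇒ Q>K, reverse
Step 1:
                    J           M           X           A
  init        0.06111       1.472       3.565      0.2751
  Δ           0.09577      0.1437     -0.1437     -0.1437
  eq           0.1569       1.616       3.421      0.1314
  solve Keq expr → x = -0.04789; check Q = 0.8761
Then remove 1.021 M of X.
Step 2:
                    J           M           X           A
  init         0.1569       1.616         2.4      0.1314
  Δ          -0.02171    -0.03256     0.03256     0.03256
  eq           0.1352       1.583       2.433       0.164
  solve Keq expr → x = 0.01085; check Q = 0.8761
Then add 0.05668 M of A.
Step 3:
                    J           M           X           A
  init         0.1352       1.583       2.433      0.2207
  Δ             0.022     0.03301    -0.03301    -0.03301
  eq           0.1572       1.616         2.4      0.1877
  solve Keq expr → x = -0.011; check Q = 0.8761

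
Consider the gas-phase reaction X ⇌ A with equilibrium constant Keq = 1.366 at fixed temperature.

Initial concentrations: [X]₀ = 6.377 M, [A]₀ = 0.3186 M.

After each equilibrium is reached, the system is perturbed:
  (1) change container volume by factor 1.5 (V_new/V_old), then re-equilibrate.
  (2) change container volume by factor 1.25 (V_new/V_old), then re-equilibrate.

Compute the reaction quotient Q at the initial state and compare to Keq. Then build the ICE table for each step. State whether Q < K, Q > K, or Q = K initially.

Q₀ = 0.04996; Q < K (proceeds forward)

Q₀ = 0.04996 vs Keq = 1.366 ⇒ Q<K, forward
Step 1:
                    X           A
  I             6.377      0.3186
  C            -3.547       3.547
  E              2.83       3.866
  solve Keq expr → x = 3.547; check Q = 1.366
Then change container volume by factor 1.5 (V_new/V_old).
Step 2:
                    X           A
  I             1.887       2.577
  C                 0           0
  E             1.887       2.577
  solve Keq expr → x = 0; check Q = 1.366
Then change container volume by factor 1.25 (V_new/V_old).
Step 3:
                    X           A
  I             1.509       2.062
  C                 0           0
  E             1.509       2.062
  solve Keq expr → x = 0; check Q = 1.366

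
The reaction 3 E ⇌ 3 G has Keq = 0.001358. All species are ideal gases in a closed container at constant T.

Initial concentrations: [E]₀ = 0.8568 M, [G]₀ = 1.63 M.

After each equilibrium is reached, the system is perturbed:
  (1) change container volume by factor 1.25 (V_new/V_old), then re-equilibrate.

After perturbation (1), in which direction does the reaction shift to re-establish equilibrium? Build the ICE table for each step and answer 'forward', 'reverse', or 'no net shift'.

Q₀ = 6.885 vs Keq = 0.001358 ⇒ Q>K, reverse
Step 1:
                   E          G
  init        0.8568       1.63
  Δ            1.382     -1.382
  eq           2.239     0.2479
  solve Keq expr → x = -0.4607; check Q = 0.001358
Then change container volume by factor 1.25 (V_new/V_old).
Step 2:
                   E          G
  init         1.791     0.1983
  Δ                0          0
  eq           1.791     0.1983
  solve Keq expr → x = 0; check Q = 0.001358

Direction: no net shift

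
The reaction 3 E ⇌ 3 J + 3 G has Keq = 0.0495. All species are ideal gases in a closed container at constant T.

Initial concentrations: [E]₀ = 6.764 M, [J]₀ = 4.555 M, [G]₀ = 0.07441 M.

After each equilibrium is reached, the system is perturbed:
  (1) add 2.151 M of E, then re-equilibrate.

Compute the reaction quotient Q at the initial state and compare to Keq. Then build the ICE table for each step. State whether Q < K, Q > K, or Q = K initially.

Q₀ = 1.2582e-04; Q < K (proceeds forward)

Q₀ = 1.2582e-04 vs Keq = 0.0495 ⇒ Q<K, forward
Step 1:
                   E          J          G
  I            6.764      4.555    0.07441
  C          -0.3976     0.3976     0.3976
  E            6.366      4.953      0.472
  solve Keq expr → x = 0.1325; check Q = 0.0495
Then add 2.151 M of E.
Step 2:
                   E          J          G
  I            8.517      4.953      0.472
  C          -0.1333     0.1333     0.1333
  E            8.384      5.086     0.6053
  solve Keq expr → x = 0.04443; check Q = 0.0495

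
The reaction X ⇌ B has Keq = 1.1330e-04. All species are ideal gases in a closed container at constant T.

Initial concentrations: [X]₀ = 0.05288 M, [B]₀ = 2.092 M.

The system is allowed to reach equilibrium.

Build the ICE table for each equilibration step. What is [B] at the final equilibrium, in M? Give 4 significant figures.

[B]_eq = 2.4299e-04 M

Q₀ = 39.56 vs Keq = 1.1330e-04 ⇒ Q>K, reverse
Step 1:
                  X         B
  Initial   0.05288     2.092
  Change      2.092    -2.092
  Equil       2.145 2.4299e-04
  solve Keq expr → x = -2.092; check Q = 1.1330e-04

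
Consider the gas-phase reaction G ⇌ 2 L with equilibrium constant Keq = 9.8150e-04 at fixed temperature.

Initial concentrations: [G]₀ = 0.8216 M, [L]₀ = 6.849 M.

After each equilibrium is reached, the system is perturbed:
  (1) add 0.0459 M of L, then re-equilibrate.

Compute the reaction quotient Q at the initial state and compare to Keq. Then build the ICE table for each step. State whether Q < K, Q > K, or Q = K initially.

Q₀ = 57.09; Q > K (proceeds reverse)

Q₀ = 57.09 vs Keq = 9.8150e-04 ⇒ Q>K, reverse
Step 1:
                   G          L
  Initial     0.8216      6.849
  Change       3.392     -6.785
  Equil        4.214    0.06431
  solve Keq expr → x = -3.392; check Q = 9.8150e-04
Then add 0.0459 M of L.
Step 2:
                   G          L
  Initial      4.214     0.1102
  Change     0.02286   -0.04573
  Equil        4.237    0.06449
  solve Keq expr → x = -0.02286; check Q = 9.8150e-04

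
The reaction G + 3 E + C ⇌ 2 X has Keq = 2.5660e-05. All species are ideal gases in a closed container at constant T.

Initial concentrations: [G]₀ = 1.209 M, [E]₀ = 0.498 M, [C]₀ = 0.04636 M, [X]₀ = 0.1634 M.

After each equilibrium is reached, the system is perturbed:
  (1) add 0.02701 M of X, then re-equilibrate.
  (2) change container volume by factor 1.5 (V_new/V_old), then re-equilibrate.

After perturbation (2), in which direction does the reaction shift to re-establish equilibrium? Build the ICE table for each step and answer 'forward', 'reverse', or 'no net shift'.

Direction: reverse

Q₀ = 3.857 vs Keq = 2.5660e-05 ⇒ Q>K, reverse
Step 1:
                   G          E          C          X
  Initial      1.209      0.498    0.04636     0.1634
  Change     0.08104     0.2431    0.08104    -0.1621
  Equil         1.29     0.7411     0.1274    0.00131
  solve Keq expr → x = -0.08104; check Q = 2.5660e-05
Then add 0.02701 M of X.
Step 2:
                   G          E          C          X
  Initial       1.29     0.7411     0.1274    0.02832
  Change     0.01341    0.04023    0.01341   -0.02682
  Equil        1.303     0.7814     0.1408   0.001499
  solve Keq expr → x = -0.01341; check Q = 2.5660e-05
Then change container volume by factor 1.5 (V_new/V_old).
Step 3:
                   G          E          C          X
  Initial      0.869     0.5209    0.09388 9.9929e-04
  Change  2.2678e-04 6.8033e-04 2.2678e-04 -4.5355e-04
  Equil       0.8692     0.5216     0.0941 5.4574e-04
  solve Keq expr → x = -2.2678e-04; check Q = 2.5660e-05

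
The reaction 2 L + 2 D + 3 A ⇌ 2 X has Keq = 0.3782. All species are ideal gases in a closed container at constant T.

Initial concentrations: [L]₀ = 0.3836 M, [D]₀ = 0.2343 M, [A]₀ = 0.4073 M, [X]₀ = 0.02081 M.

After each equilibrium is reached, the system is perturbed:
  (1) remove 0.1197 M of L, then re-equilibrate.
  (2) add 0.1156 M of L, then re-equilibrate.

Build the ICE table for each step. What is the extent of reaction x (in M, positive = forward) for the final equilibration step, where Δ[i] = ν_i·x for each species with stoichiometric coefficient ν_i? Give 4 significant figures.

Q₀ = 0.7934 vs Keq = 0.3782 ⇒ Q>K, reverse
Step 1:
                    L           D           A           X
  init         0.3836      0.2343      0.4073     0.02081
  Δ          0.005448    0.005448    0.008173   -0.005448
  eq            0.389      0.2397      0.4155     0.01536
  solve Keq expr → x = -0.002724; check Q = 0.3782
Then remove 0.1197 M of L.
Step 2:
                    L           D           A           X
  init         0.2693      0.2397      0.4155     0.01536
  Δ          0.004131    0.004131    0.006196   -0.004131
  eq           0.2735      0.2439      0.4217     0.01123
  solve Keq expr → x = -0.002065; check Q = 0.3782
Then add 0.1156 M of L.
Step 3:
                    L           D           A           X
  init         0.3891      0.2439      0.4217     0.01123
  Δ         -0.003994   -0.003994   -0.005991    0.003994
  eq           0.3851      0.2399      0.4157     0.01522
  solve Keq expr → x = 0.001997; check Q = 0.3782

x = 0.001997 M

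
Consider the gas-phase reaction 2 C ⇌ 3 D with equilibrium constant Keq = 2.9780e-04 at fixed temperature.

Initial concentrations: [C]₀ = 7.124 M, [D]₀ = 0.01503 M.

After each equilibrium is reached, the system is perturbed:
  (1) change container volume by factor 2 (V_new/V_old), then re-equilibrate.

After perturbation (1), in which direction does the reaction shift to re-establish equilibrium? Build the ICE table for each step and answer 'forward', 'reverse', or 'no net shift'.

Q₀ = 6.6900e-08 vs Keq = 2.9780e-04 ⇒ Q<K, forward
Step 1:
                    C           D
  I             7.124     0.01503
  C           -0.1524      0.2287
  E             6.972      0.2437
  solve Keq expr → x = 0.07622; check Q = 2.9780e-04
Then change container volume by factor 2 (V_new/V_old).
Step 2:
                    C           D
  I             3.486      0.1219
  C          -0.02071     0.03106
  E             3.465      0.1529
  solve Keq expr → x = 0.01035; check Q = 2.9780e-04

Direction: forward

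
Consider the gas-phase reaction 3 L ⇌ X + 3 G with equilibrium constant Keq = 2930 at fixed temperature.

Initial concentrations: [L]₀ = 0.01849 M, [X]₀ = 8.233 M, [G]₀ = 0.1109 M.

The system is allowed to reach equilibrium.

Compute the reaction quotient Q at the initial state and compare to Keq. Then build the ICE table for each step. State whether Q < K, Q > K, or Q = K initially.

Q₀ = 1776 vs Keq = 2930 ⇒ Q<K, forward
Step 1:
                  L         X         G
  init      0.01849     8.233    0.1109
  Δ       -0.002489 8.2965e-04  0.002489
  eq          0.016     8.234    0.1134
  solve Keq expr → x = 8.2965e-04; check Q = 2930

Q₀ = 1776; Q < K (proceeds forward)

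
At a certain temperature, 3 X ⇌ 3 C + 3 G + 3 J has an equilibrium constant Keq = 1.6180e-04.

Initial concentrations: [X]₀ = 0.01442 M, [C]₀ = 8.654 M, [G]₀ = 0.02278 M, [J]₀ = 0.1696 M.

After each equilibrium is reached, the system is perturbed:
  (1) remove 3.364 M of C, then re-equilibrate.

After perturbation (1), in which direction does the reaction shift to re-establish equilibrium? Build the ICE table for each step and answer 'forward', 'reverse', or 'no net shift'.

Q₀ = 12.47 vs Keq = 1.6180e-04 ⇒ Q>K, reverse
Step 1:
                    X           C           G           J
  Initial     0.01442       8.654     0.02278      0.1696
  Change      0.02126    -0.02126    -0.02126    -0.02126
  Equil       0.03568       8.633    0.001518      0.1483
  solve Keq expr → x = -0.007087; check Q = 1.6180e-04
Then remove 3.364 M of C.
Step 2:
                    X           C           G           J
  Initial     0.03568       5.269    0.001518      0.1483
  Change  -8.9231e-04  8.9231e-04  8.9231e-04  8.9231e-04
  Equil       0.03479        5.27    0.002411      0.1492
  solve Keq expr → x = 2.9744e-04; check Q = 1.6180e-04

Direction: forward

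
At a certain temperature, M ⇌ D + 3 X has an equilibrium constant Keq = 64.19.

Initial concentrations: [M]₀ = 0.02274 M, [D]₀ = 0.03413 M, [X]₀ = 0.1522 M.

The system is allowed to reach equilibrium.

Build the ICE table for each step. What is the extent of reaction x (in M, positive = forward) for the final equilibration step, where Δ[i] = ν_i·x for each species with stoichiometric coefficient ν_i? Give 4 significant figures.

x = 0.02273 M

Q₀ = 0.005292 vs Keq = 64.19 ⇒ Q<K, forward
Step 1:
                    M           D           X
  I           0.02274     0.03413      0.1522
  C          -0.02273     0.02273     0.06819
  E        9.4826e-06     0.05686      0.2204
  solve Keq expr → x = 0.02273; check Q = 64.19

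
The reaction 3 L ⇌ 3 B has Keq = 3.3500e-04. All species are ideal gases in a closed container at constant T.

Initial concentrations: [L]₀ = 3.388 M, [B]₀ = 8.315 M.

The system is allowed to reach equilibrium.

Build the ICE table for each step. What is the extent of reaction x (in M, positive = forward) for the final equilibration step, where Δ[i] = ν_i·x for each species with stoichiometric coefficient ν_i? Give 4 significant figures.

Q₀ = 14.78 vs Keq = 3.3500e-04 ⇒ Q>K, reverse
Step 1:
                   L          B
  I            3.388      8.315
  C            7.555     -7.555
  E            10.94       0.76
  solve Keq expr → x = -2.518; check Q = 3.3500e-04

x = -2.518 M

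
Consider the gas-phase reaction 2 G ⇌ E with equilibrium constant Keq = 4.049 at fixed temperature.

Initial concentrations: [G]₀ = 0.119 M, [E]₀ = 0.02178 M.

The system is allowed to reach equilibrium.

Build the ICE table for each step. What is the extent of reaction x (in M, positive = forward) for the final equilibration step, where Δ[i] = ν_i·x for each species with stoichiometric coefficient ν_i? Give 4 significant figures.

Q₀ = 1.538 vs Keq = 4.049 ⇒ Q<K, forward
Step 1:
                    G           E
  Initial       0.119     0.02178
  Change     -0.02619      0.0131
  Equil       0.09281     0.03488
  solve Keq expr → x = 0.0131; check Q = 4.049

x = 0.0131 M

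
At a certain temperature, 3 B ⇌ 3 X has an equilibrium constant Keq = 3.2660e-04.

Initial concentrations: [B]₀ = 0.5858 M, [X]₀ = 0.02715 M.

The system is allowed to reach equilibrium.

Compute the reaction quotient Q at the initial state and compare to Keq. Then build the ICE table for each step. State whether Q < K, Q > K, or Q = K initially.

Q₀ = 9.9555e-05; Q < K (proceeds forward)

Q₀ = 9.9555e-05 vs Keq = 3.2660e-04 ⇒ Q<K, forward
Step 1:
                    B           X
  Initial      0.5858     0.02715
  Change     -0.01234     0.01234
  Equil        0.5735     0.03949
  solve Keq expr → x = 0.004114; check Q = 3.2660e-04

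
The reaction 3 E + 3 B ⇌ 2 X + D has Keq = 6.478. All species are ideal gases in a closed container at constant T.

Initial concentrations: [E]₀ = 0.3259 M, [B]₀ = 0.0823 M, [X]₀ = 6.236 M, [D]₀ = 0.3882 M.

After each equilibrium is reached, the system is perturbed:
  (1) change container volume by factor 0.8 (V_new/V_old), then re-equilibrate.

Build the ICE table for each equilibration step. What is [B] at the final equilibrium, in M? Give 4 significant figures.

Q₀ = 7.8238e+05 vs Keq = 6.478 ⇒ Q>K, reverse
Step 1:
                    E           B           X           D
  init         0.3259      0.0823       6.236      0.3882
  Δ            0.7475      0.7475     -0.4983     -0.2492
  eq            1.073      0.8298       5.738       0.139
  solve Keq expr → x = -0.2492; check Q = 6.478
Then change container volume by factor 0.8 (V_new/V_old).
Step 2:
                    E           B           X           D
  init          1.342       1.037       7.172      0.1738
  Δ          -0.09175    -0.09175     0.06117     0.03058
  eq             1.25      0.9455       7.233      0.2044
  solve Keq expr → x = 0.03058; check Q = 6.478

[B]_eq = 0.9455 M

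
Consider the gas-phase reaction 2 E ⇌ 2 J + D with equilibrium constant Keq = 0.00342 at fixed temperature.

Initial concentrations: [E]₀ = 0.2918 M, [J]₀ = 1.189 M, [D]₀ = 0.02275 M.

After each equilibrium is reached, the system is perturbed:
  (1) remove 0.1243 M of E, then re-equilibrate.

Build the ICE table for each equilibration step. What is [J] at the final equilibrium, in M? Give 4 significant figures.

[J]_eq = 1.144 M

Q₀ = 0.3777 vs Keq = 0.00342 ⇒ Q>K, reverse
Step 1:
                  E         J         D
  Initial    0.2918     1.189   0.02275
  Change    0.04491  -0.04491  -0.02245
  Equil      0.3367     1.144 2.9622e-04
  solve Keq expr → x = -0.02245; check Q = 0.00342
Then remove 0.1243 M of E.
Step 2:
                  E         J         D
  Initial    0.2124     1.144 2.9622e-04
  Change  3.5573e-04 -3.5573e-04 -1.7787e-04
  Equil      0.2128     1.144 1.1835e-04
  solve Keq expr → x = -1.7787e-04; check Q = 0.00342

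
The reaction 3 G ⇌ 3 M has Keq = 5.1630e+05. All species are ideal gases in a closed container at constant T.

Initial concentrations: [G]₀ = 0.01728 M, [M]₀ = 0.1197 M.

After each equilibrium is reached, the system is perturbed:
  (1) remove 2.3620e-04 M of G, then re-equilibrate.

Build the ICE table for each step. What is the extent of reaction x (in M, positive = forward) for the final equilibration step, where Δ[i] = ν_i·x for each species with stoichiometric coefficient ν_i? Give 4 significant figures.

x = -7.7764e-05 M

Q₀ = 332.4 vs Keq = 5.1630e+05 ⇒ Q<K, forward
Step 1:
                    G           M
  init        0.01728      0.1197
  Δ          -0.01559     0.01559
  eq         0.001686      0.1353
  solve Keq expr → x = 0.005198; check Q = 5.1630e+05
Then remove 2.3620e-04 M of G.
Step 2:
                    G           M
  init        0.00145      0.1353
  Δ        2.3329e-04 -2.3329e-04
  eq         0.001684      0.1351
  solve Keq expr → x = -7.7764e-05; check Q = 5.1630e+05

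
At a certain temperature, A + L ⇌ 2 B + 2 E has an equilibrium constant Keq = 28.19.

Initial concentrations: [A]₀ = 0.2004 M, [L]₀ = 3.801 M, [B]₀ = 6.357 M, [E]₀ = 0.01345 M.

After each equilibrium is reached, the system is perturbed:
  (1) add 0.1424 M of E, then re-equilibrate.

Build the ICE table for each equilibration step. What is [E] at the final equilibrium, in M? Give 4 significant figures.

[E]_eq = 0.4127 M

Q₀ = 0.009597 vs Keq = 28.19 ⇒ Q<K, forward
Step 1:
                   A          L          B          E
  Initial     0.2004      3.801      6.357    0.01345
  Change     -0.1551    -0.1551     0.3102     0.3102
  Equil       0.0453      3.646      6.667     0.3236
  solve Keq expr → x = 0.1551; check Q = 28.19
Then add 0.1424 M of E.
Step 2:
                   A          L          B          E
  Initial     0.0453      3.646      6.667      0.466
  Change     0.02667    0.02667   -0.05333   -0.05333
  Equil      0.07197      3.673      6.614     0.4127
  solve Keq expr → x = -0.02667; check Q = 28.19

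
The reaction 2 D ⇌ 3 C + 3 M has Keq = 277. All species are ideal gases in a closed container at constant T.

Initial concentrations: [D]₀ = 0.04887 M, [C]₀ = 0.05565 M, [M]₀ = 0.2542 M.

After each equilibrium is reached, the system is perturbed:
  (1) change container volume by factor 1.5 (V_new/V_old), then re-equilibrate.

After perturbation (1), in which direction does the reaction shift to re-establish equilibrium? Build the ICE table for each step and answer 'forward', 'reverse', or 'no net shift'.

Direction: forward

Q₀ = 0.001185 vs Keq = 277 ⇒ Q<K, forward
Step 1:
                   D          C          M
  init       0.04887    0.05565     0.2542
  Δ         -0.04836    0.07253    0.07253
  eq      5.1498e-04     0.1282     0.3267
  solve Keq expr → x = 0.02418; check Q = 277
Then change container volume by factor 1.5 (V_new/V_old).
Step 2:
                   D          C          M
  init    3.4332e-04    0.08546     0.2178
  Δ       -1.8967e-04 2.8451e-04 2.8451e-04
  eq      1.5365e-04    0.08574     0.2181
  solve Keq expr → x = 9.4835e-05; check Q = 277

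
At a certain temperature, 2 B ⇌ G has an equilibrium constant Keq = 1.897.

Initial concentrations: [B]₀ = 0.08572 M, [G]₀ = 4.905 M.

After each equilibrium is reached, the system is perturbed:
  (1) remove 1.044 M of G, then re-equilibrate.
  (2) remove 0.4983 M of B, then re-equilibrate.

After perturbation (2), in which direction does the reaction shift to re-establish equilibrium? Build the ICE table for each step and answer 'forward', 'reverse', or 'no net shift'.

Q₀ = 667.5 vs Keq = 1.897 ⇒ Q>K, reverse
Step 1:
                   B          G
  I          0.08572      4.905
  C            1.403    -0.7014
  E            1.489      4.204
  solve Keq expr → x = -0.7014; check Q = 1.897
Then remove 1.044 M of G.
Step 2:
                   B          G
  I            1.489       3.16
  C          -0.1798     0.0899
  E            1.309      3.249
  solve Keq expr → x = 0.0899; check Q = 1.897
Then remove 0.4983 M of B.
Step 3:
                   B          G
  I           0.8105      3.249
  C            0.452     -0.226
  E            1.262      3.023
  solve Keq expr → x = -0.226; check Q = 1.897

Direction: reverse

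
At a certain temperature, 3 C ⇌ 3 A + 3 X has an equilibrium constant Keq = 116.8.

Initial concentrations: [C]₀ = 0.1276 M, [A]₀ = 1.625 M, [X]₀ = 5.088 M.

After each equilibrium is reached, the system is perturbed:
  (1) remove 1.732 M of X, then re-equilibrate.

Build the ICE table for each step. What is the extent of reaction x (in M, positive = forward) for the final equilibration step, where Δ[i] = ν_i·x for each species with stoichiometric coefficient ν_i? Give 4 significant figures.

x = 0.06164 M

Q₀ = 2.7205e+05 vs Keq = 116.8 ⇒ Q>K, reverse
Step 1:
                   C          A          X
  Initial     0.1276      1.625      5.088
  Change      0.7013    -0.7013    -0.7013
  Equil       0.8289     0.9237      4.387
  solve Keq expr → x = -0.2338; check Q = 116.8
Then remove 1.732 M of X.
Step 2:
                   C          A          X
  Initial     0.8289     0.9237      2.655
  Change     -0.1849     0.1849     0.1849
  Equil        0.644      1.109       2.84
  solve Keq expr → x = 0.06164; check Q = 116.8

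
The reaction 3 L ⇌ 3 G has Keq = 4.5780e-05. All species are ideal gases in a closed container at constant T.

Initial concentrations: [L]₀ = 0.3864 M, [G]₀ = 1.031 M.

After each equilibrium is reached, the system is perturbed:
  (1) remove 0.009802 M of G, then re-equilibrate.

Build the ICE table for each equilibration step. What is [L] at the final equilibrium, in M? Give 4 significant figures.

[L]_eq = 1.359 M

Q₀ = 19 vs Keq = 4.5780e-05 ⇒ Q>K, reverse
Step 1:
                  L         G
  Initial    0.3864     1.031
  Change      0.982    -0.982
  Equil       1.368   0.04895
  solve Keq expr → x = -0.3273; check Q = 4.5780e-05
Then remove 0.009802 M of G.
Step 2:
                  L         G
  Initial     1.368   0.03915
  Change  -0.009463  0.009463
  Equil       1.359   0.04862
  solve Keq expr → x = 0.003154; check Q = 4.5780e-05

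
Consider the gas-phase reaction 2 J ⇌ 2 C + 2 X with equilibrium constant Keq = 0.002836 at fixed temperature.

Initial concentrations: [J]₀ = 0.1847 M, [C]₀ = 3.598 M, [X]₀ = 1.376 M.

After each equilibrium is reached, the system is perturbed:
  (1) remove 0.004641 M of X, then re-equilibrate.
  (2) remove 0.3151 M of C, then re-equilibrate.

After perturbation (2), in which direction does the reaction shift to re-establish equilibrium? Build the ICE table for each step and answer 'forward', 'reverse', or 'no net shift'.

Q₀ = 718.5 vs Keq = 0.002836 ⇒ Q>K, reverse
Step 1:
                   J          C          X
  Initial     0.1847      3.598      1.376
  Change        1.34      -1.34      -1.34
  Equil        1.525      2.258    0.03596
  solve Keq expr → x = -0.67; check Q = 0.002836
Then remove 0.004641 M of X.
Step 2:
                   J          C          X
  Initial      1.525      2.258    0.03132
  Change   -0.004465   0.004465   0.004465
  Equil         1.52      2.262    0.03578
  solve Keq expr → x = 0.002232; check Q = 0.002836
Then remove 0.3151 M of C.
Step 3:
                   J          C          X
  Initial       1.52      1.947    0.03578
  Change   -0.005522   0.005522   0.005522
  Equil        1.515      1.953    0.04131
  solve Keq expr → x = 0.002761; check Q = 0.002836

Direction: forward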